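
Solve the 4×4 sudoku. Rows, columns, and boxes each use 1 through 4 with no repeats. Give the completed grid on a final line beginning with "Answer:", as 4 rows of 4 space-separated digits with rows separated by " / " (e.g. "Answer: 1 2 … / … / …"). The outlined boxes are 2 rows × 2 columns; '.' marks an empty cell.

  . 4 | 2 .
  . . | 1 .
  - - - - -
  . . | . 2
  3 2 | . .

Step 1. [r3c1∈{1,4}] 4 has one home in col 1: r3c1. So r3c1=4.
Step 2. [r2c4∈{3,4}] 4 has one home in row 2: r2c4. So r2c4=4.
Step 3. [r1c1∈{1}] r1c1 is down to just 1, so r1c1=1.
Step 4. [r3c2∈{1}] only 1 remains possible at r3c2. So r3c2=1.
Step 5. [r2c2∈{3}] r2c2 has the single candidate 3. So r2c2=3.
Step 6. [r3c3∈{3}] only 3 remains possible at r3c3 ⇒ r3c3=3.
Step 7. [r1c4∈{3}] r1c4 has the single candidate 3 ⇒ r1c4=3.
Step 8. [r2c1∈{2}] r2c1 is down to just 2, so r2c1=2.
Step 9. [r4c3∈{4}] only 4 remains possible at r4c3 ⇒ r4c3=4.
Step 10. [r4c4∈{1}] r4c4 is down to just 1, so r4c4=1.

Answer: 1 4 2 3 / 2 3 1 4 / 4 1 3 2 / 3 2 4 1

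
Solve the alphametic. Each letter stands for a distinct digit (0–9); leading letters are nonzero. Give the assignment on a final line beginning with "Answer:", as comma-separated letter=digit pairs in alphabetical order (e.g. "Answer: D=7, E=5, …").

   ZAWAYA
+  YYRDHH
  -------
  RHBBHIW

Step 1. [col 1: A + H ≡ W (mod 10)] several values work for W in column 1 (A + H ≡ W (mod 10), carry-in 0); try W=5. So W=5.
Step 2. [R] adding two 6-digit numbers gives at most 6+1 digits, and here it does — R is that final carry and must be 1, so R=1.
Step 3. [col 1: A + H ≡ W (mod 10)] column 1 (A + H ≡ W (mod 10), carry-in 0) doesn't pin H yet; pick H=2 and continue. So H=2.
Step 4. [col 1: A + H ≡ W (mod 10)] in column 1 we have A+H≡W with carry-in 0; given H=2, W=5 and digits 1,2,5 already taken and all letters distinct, that pins A to 3. So A=3.
Step 5. [col 2: Y + H ≡ I (mod 10)] column 2 (Y + H ≡ I (mod 10), carry-in 0) doesn't pin I yet; pick I=6 and continue. So I=6.
Step 6. [col 2: Y + H ≡ I (mod 10)] column 2: given H=2, I=6, carry-in 0, and digits 1,2,3,5,6 already taken and all letters distinct, Y+H≡I (mod 10) forces Y=4 ⇒ Y=4.
Step 7. [col 3: A + D ≡ H (mod 10)] in column 3 we have A+D≡H with carry-in 0; given A=3, H=2 and digits 1,2,3,4,5,6 already taken and all letters distinct, that pins D to 9 ⇒ D=9.
Step 8. [col 4: W + R ≡ B (mod 10)] in column 4 we have W+R≡B with carry-in 1; given W=5, R=1 and digits 1,2,3,4,5,6,9 already taken and all letters distinct, that pins B to 7. So B=7.
Step 9. [col 6: Z + Y ≡ H (mod 10)] column 6 reads Z+Y+carry(0)=H with Y=4, H=2; with digits 1,2,3,4,5,6,7,9 already taken and all letters distinct, the only value for Z is 8, so Z=8.

Answer: A=3, B=7, D=9, H=2, I=6, R=1, W=5, Y=4, Z=8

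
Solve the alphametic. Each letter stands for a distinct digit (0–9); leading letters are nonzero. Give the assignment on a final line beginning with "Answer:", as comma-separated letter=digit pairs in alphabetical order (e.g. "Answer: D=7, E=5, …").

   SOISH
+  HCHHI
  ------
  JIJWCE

Step 1. [J] the sum has 6 digits but both addends have 5; that extra leading digit J is the final carry, namely 1. So J=1.
Step 2. [col 1: H + I ≡ E (mod 10)] several values work for E in column 1 (H + I ≡ E (mod 10), carry-in 0); try E=9 ⇒ E=9.
Step 3. [col 1: H + I ≡ E (mod 10)] I=4 is one option consistent with column 1 (H + I ≡ E (mod 10), carry-in 0) — take it ⇒ I=4.
Step 4. [col 1: H + I ≡ E (mod 10)] from column 1 (I=4, E=9, carry-in 0, digits 1,4,9 already taken and all letters distinct): H must equal 5, so H=5.
Step 5. [col 2: S + H ≡ C (mod 10)] no forcing yet in column 2 (carry-in 0); C=3 is free and consistent — try it, so C=3.
Step 6. [col 2: S + H ≡ C (mod 10)] from column 2 (H=5, C=3, carry-in 0, digits 1,3,4,5,9 already taken and all letters distinct): S must equal 8 ⇒ S=8.
Step 7. [col 3: I + H ≡ W (mod 10)] column 3: given I=4, H=5, carry-in 1, and digits 1,3,4,5,8,9 already taken and all letters distinct, I+H≡W (mod 10) forces W=0. So W=0.
Step 8. [col 4: O + C ≡ J (mod 10)] in column 4 we have O+C≡J with carry-in 1; given C=3, J=1 and digits 0,1,3,4,5,8,9 already taken and all letters distinct, that pins O to 7. So O=7.

Answer: C=3, E=9, H=5, I=4, J=1, O=7, S=8, W=0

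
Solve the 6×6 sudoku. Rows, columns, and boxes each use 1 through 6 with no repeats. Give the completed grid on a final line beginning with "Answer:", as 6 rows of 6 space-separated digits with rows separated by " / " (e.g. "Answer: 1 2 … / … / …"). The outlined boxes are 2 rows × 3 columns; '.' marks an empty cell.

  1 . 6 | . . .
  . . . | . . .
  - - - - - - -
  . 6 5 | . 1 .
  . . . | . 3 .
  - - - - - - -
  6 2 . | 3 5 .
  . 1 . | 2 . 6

Step 1. [r4c2∈{4}] nothing but 4 survives at r4c2. So r4c2=4.
Step 2. [r6c5∈{4}] r6c5 is down to just 4 ⇒ r6c5=4.
Step 3. [r2c1∈{2,3,4,5}] in col 1, 4 fits only at r2c1. So r2c1=4.
Step 4. [r2c3∈{2,3}] across box 1, 2 lands solely at r2c3. So r2c3=2.
Step 5. [r2c4∈{1,5,6}] col 4 places 1 nowhere but r2c4 ⇒ r2c4=1.
Step 6. [r3c1∈{2,3}] in row 3, 3 fits only at r3c1, so r3c1=3.
Step 7. [r3c6∈{2,4}] 2 has one home in row 3: r3c6 ⇒ r3c6=2.
Step 8. [r1c6∈{3,4,5}] r1c6 is the only open cell in col 6 admitting 4, so r1c6=4.
Step 9. [r1c4∈{5}] r1c4 has the single candidate 5 ⇒ r1c4=5.
Step 10. [r2c2∈{3,5}] 5 has one home in row 2: r2c2 ⇒ r2c2=5.
Step 11. [r2c6∈{3}] only 3 remains possible at r2c6, so r2c6=3.
Step 12. [r2c5∈{6}] r2c5 is down to just 6, so r2c5=6.
Step 13. [r6c3∈{3}] r6c3 has the single candidate 3. So r6c3=3.
Step 14. [r5c3∈{4}] r5c3 is down to just 4. So r5c3=4.
Step 15. [r3c4∈{4}] r3c4 has the single candidate 4. So r3c4=4.
Step 16. [r1c2∈{3}] r1c2's peers cover all but 3. So r1c2=3.
Step 17. [r4c4∈{6}] only 6 remains possible at r4c4, so r4c4=6.
Step 18. [r4c3∈{1}] r4c3 has the single candidate 1, so r4c3=1.
Step 19. [r4c1∈{2}] nothing but 2 survives at r4c1, so r4c1=2.
Step 20. [r4c6∈{5}] r4c6's peers cover all but 5 ⇒ r4c6=5.
Step 21. [r6c1∈{5}] r6c1 is down to just 5, so r6c1=5.
Step 22. [r1c5∈{2}] r1c5 has the single candidate 2, so r1c5=2.
Step 23. [r5c6∈{1}] nothing but 1 survives at r5c6, so r5c6=1.

Answer: 1 3 6 5 2 4 / 4 5 2 1 6 3 / 3 6 5 4 1 2 / 2 4 1 6 3 5 / 6 2 4 3 5 1 / 5 1 3 2 4 6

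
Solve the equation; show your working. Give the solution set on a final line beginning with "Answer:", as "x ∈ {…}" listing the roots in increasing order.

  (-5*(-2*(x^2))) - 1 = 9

Step 1. [(-5*(-2*(x^2))) - 1 = 9] peel the -1: add 1 from each side, so sub: -5*(-2*(x^2)) = 10.
Step 2. [-5*(-2*(x^2)) = 10] divide by the outer -5 ⇒ div: -2*(x^2) = -2.
Step 3. [-2*(x^2) = -2] -2 out front; divide by -2 ⇒ div: x^2 = 1.
Step 4. [x^2 = 1] √ both sides: 1 ≥ 0 gives two branches. So sqrt: x = 1 or -1.

Answer: x ∈ {-1, 1}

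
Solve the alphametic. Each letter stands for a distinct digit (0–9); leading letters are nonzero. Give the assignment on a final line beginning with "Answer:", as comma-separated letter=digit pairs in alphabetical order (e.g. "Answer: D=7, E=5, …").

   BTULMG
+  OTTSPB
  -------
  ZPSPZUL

Step 1. [col 1: G + B ≡ L (mod 10)] no forcing yet in column 1 (carry-in 0); L=4 is free and consistent — try it, so L=4.
Step 2. [col 1: G + B ≡ L (mod 10)] G=9 is one option consistent with column 1 (G + B ≡ L (mod 10), carry-in 0) — take it. So G=9.
Step 3. [Z] the sum has 7 digits but both addends have 6; that extra leading digit Z is the final carry, namely 1, so Z=1.
Step 4. [col 1: G + B ≡ L (mod 10)] in column 1 we have G+B≡L with carry-in 0; given G=9, L=4 and digits 1,4,9 already taken and all letters distinct, that pins B to 5 ⇒ B=5.
Step 5. [col 2: M + P ≡ U (mod 10)] several values work for U in column 2 (M + P ≡ U (mod 10), carry-in 1); try U=3. So U=3.
Step 6. [col 2: M + P ≡ U (mod 10)] P=2 is one option consistent with column 2 (M + P ≡ U (mod 10), carry-in 1) — take it ⇒ P=2.
Step 7. [col 2: M + P ≡ U (mod 10)] column 2 reads M+P+carry(1)=U with P=2, U=3; with digits 1,2,3,4,5,9 already taken and all letters distinct, the only value for M is 0 ⇒ M=0.
Step 8. [col 3: L + S ≡ Z (mod 10)] in column 3 we have L+S≡Z with carry-in 0; given L=4, Z=1 and digits 0,1,2,3,4,5,9 already taken and all letters distinct, that pins S to 7 ⇒ S=7.
Step 9. [col 4: U + T ≡ P (mod 10)] from column 4 (U=3, P=2, carry-in 1, digits 0,1,2,3,4,5,7,9 already taken and all letters distinct): T must equal 8 ⇒ T=8.
Step 10. [col 6: B + O ≡ P (mod 10)] from column 6 (B=5, P=2, carry-in 1, digits 0,1,2,3,4,5,7,8,9 already taken and all letters distinct): O must equal 6 ⇒ O=6.

Answer: B=5, G=9, L=4, M=0, O=6, P=2, S=7, T=8, U=3, Z=1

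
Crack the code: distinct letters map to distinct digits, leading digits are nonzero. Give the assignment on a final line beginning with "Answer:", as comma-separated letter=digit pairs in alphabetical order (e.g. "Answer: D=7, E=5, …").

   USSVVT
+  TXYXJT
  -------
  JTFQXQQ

Step 1. [col 1: T + T ≡ Q (mod 10)] several values work for T in column 1 (T + T ≡ Q (mod 10), carry-in 0); try T=6, so T=6.
Step 2. [J] J is the leading digit of a 7-digit sum of two 6-digit numbers; the final carry is exactly 1. So J=1.
Step 3. [col 1: T + T ≡ Q (mod 10)] column 1: given T=6, carry-in 0, and digits 1,6 already taken and all letters distinct, T+T≡Q (mod 10) forces Q=2. So Q=2.
Step 4. [col 2: V + J ≡ Q (mod 10)] in column 2 we have V+J≡Q with carry-in 1; given J=1, Q=2 and digits 1,2,6 already taken and all letters distinct, that pins V to 0, so V=0.
Step 5. [col 3: V + X ≡ X (mod 10)] no forcing yet in column 3 (carry-in 0); X=8 is free and consistent — try it. So X=8.
Step 6. [col 4: S + Y ≡ Q (mod 10)] several values work for S in column 4 (S + Y ≡ Q (mod 10), carry-in 0); try S=5 ⇒ S=5.
Step 7. [col 4: S + Y ≡ Q (mod 10)] column 4 reads S+Y+carry(0)=Q with S=5, Q=2; with digits 0,1,2,5,6,8 already taken and all letters distinct, the only value for Y is 7. So Y=7.
Step 8. [col 5: S + X ≡ F (mod 10)] column 5: given S=5, X=8, carry-in 1, and digits 0,1,2,5,6,7,8 already taken and all letters distinct, S+X≡F (mod 10) forces F=4, so F=4.
Step 9. [col 6: U + T ≡ T (mod 10)] in column 6 we have U+T≡T with carry-in 1; given T=6 and digits 0,1,2,4,5,6,7,8 already taken and all letters distinct, that pins U to 9, so U=9.

Answer: F=4, J=1, Q=2, S=5, T=6, U=9, V=0, X=8, Y=7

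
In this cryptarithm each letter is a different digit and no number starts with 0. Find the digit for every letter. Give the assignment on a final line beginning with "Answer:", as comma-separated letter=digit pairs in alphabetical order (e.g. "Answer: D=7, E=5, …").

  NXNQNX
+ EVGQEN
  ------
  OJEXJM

Step 1. [col 1: X + N ≡ M (mod 10)] several values work for N in column 1 (X + N ≡ M (mod 10), carry-in 0); try N=6. So N=6.
Step 2. [col 1: X + N ≡ M (mod 10)] several values work for M in column 1 (X + N ≡ M (mod 10), carry-in 0); try M=0, so M=0.
Step 3. [col 1: X + N ≡ M (mod 10)] column 1 reads X+N+carry(0)=M with N=6, M=0; with digits 0,6 already taken and all letters distinct, the only value for X is 4, so X=4.
Step 4. [col 2: N + E ≡ J (mod 10)] column 2 (N + E ≡ J (mod 10), carry-in 1) doesn't pin J yet; pick J=8 and continue ⇒ J=8.
Step 5. [col 2: N + E ≡ J (mod 10)] in column 2 we have N+E≡J with carry-in 1; given N=6, J=8 and digits 0,4,6,8 already taken and all letters distinct, that pins E to 1, so E=1.
Step 6. [col 3: Q + Q ≡ X (mod 10)] Q=2 is one option consistent with column 3 (Q + Q ≡ X (mod 10), carry-in 0) — take it, so Q=2.
Step 7. [col 4: N + G ≡ E (mod 10)] column 4: given N=6, E=1, carry-in 0, and digits 0,1,2,4,6,8 already taken and all letters distinct, N+G≡E (mod 10) forces G=5, so G=5.
Step 8. [col 5: X + V ≡ J (mod 10)] column 5: given X=4, J=8, carry-in 1, and digits 0,1,2,4,5,6,8 already taken and all letters distinct, X+V≡J (mod 10) forces V=3, so V=3.
Step 9. [col 6: N + E ≡ O (mod 10)] column 6: given N=6, E=1, carry-in 0, and digits 0,1,2,3,4,5,6,8 already taken and all letters distinct, N+E≡O (mod 10) forces O=7 ⇒ O=7.

Answer: E=1, G=5, J=8, M=0, N=6, O=7, Q=2, V=3, X=4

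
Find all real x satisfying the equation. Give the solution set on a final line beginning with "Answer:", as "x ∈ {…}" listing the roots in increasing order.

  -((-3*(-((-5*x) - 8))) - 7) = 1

Step 1. [-((-3*(-((-5*x) - 8))) - 7) = 1] leading − — multiply by −1, so neg: (-3*(-((-5*x) - 8))) - 7 = -1.
Step 2. [(-3*(-((-5*x) - 8))) - 7 = -1] add 7: x sits inside (… - 7) ⇒ sub: -3*(-((-5*x) - 8)) = 6.
Step 3. [-3*(-((-5*x) - 8)) = 6] LHS = -3·(…); ÷-3 both sides. So div: -((-5*x) - 8) = -2.
Step 4. [-((-5*x) - 8) = -2] LHS negated; negate both sides. So neg: (-5*x) - 8 = 2.
Step 5. [(-5*x) - 8 = 2] the outer -8 inverts by adding 8. So sub: -5*x = 10.
Step 6. [-5*x = 10] -5 out front; divide by -5. So div: x = -2.

Answer: x ∈ {-2}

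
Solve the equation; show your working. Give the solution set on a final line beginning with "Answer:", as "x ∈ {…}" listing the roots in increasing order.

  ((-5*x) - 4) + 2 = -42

Step 1. [((-5*x) - 4) + 2 = -42] subtract 2: x sits inside (… + 2), so sub: (-5*x) - 4 = -44.
Step 2. [(-5*x) - 4 = -44] the outer -4 inverts by adding 4. So sub: -5*x = -40.
Step 3. [-5*x = -40] divide by the outer -5 ⇒ div: x = 8.

Answer: x ∈ {8}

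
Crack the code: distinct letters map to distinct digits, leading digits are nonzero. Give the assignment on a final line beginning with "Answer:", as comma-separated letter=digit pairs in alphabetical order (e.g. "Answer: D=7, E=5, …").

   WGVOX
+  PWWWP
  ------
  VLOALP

Step 1. [V] V is the leading digit of a 6-digit sum of two 5-digit numbers; the final carry is exactly 1 ⇒ V=1.
Step 2. [col 1: X + P ≡ P (mod 10)] column 1 reads X+P+carry(0)=P with nothing yet; with digits 1 already taken and all letters distinct, the only value for X is 0 ⇒ X=0.
Step 3. [col 1: X + P ≡ P (mod 10)] several values work for P in column 1 (X + P ≡ P (mod 10), carry-in 0); try P=4. So P=4.
Step 4. [col 2: O + W ≡ L (mod 10)] several values work for O in column 2 (O + W ≡ L (mod 10), carry-in 0); try O=5. So O=5.
Step 5. [col 2: O + W ≡ L (mod 10)] column 2 (O + W ≡ L (mod 10), carry-in 0) doesn't pin L yet; pick L=2 and continue. So L=2.
Step 6. [col 2: O + W ≡ L (mod 10)] from column 2 (O=5, L=2, carry-in 0, digits 0,1,2,4,5 already taken and all letters distinct): W must equal 7 ⇒ W=7.
Step 7. [col 3: V + W ≡ A (mod 10)] in column 3 we have V+W≡A with carry-in 1; given V=1, W=7 and digits 0,1,2,4,5,7 already taken and all letters distinct, that pins A to 9 ⇒ A=9.
Step 8. [col 4: G + W ≡ O (mod 10)] in column 4 we have G+W≡O with carry-in 0; given W=7, O=5 and digits 0,1,2,4,5,7,9 already taken and all letters distinct, that pins G to 8, so G=8.

Answer: A=9, G=8, L=2, O=5, P=4, V=1, W=7, X=0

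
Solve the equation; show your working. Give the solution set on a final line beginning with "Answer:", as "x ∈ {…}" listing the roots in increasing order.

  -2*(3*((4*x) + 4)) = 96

Step 1. [-2*(3*((4*x) + 4)) = 96] leading coefficient -2: divide by -2 ⇒ div: 3*((4*x) + 4) = -48.
Step 2. [3*((4*x) + 4) = -48] 3·(inner) — divide through by 3, so div: (4*x) + 4 = -16.
Step 3. [(4*x) + 4 = -16] 4 divides every term; factor it out ⇒ factor: x + 1 = -4.
Step 4. [x + 1 = -4] peel the +1: subtract 1 from each side, so sub: x = -5.

Answer: x ∈ {-5}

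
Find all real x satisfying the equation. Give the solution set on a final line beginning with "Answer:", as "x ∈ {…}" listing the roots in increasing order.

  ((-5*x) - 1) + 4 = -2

Step 1. [((-5*x) - 1) + 4 = -2] 4 comes off first (subtract 4), so sub: (-5*x) - 1 = -6.
Step 2. [(-5*x) - 1 = -6] peel the -1: add 1 from each side, so sub: -5*x = -5.
Step 3. [-5*x = -5] -5·(inner) — divide through by -5 ⇒ div: x = 1.

Answer: x ∈ {1}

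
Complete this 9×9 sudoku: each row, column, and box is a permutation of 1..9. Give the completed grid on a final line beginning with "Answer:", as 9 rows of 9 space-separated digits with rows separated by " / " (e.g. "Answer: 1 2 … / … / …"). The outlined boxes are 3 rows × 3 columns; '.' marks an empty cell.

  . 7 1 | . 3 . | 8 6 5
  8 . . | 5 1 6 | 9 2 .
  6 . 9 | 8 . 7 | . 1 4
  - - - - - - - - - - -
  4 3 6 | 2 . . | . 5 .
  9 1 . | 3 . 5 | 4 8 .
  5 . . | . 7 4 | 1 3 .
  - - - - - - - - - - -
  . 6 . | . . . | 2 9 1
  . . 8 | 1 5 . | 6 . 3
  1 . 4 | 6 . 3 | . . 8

Step 1. [r6c4∈{9}] r6c4's peers cover all but 9, so r6c4=9.
Step 2. [r4c7∈{7}] only 7 remains possible at r4c7 ⇒ r4c7=7.
Step 3. [r9c5∈{2,9}] in col 5, 9 fits only at r9c5, so r9c5=9.
Step 4. [r9c2∈{2,5}] in row 9, 2 fits only at r9c2 ⇒ r9c2=2.
Step 5. [r7c4∈{4,7}] col 4 places 7 nowhere but r7c4 ⇒ r7c4=7.
Step 6. [r7c6∈{8}] r7c6's peers cover all but 8. So r7c6=8.
Step 7. [r6c9∈{2,6}] across row 6, 6 lands solely at r6c9 ⇒ r6c9=6.
Step 8. [r8c1∈{7}] r8c1 is down to just 7. So r8c1=7.
Step 9. [r1c6∈{2,9}] in row 1, 9 fits only at r1c6 ⇒ r1c6=9.
Step 10. [r5c3∈{2,7}] across row 5, 7 lands solely at r5c3, so r5c3=7.
Step 11. [r2c3∈{3}] r2c3 is down to just 3 ⇒ r2c3=3.
Step 12. [r6c2∈{8}] nothing but 8 survives at r6c2, so r6c2=8.
Step 13. [r1c1∈{2}] r1c1 is down to just 2, so r1c1=2.
Step 14. [r3c5∈{2}] nothing but 2 survives at r3c5 ⇒ r3c5=2.
Step 15. [r7c1∈{3}] only 3 remains possible at r7c1, so r7c1=3.
Step 16. [r4c5∈{8}] r4c5's peers cover all but 8. So r4c5=8.
Step 17. [r4c6∈{1}] nothing but 1 survives at r4c6 ⇒ r4c6=1.
Step 18. [r5c9∈{2}] only 2 remains possible at r5c9. So r5c9=2.
Step 19. [r7c3∈{5}] r7c3 has the single candidate 5. So r7c3=5.
Step 20. [r5c5∈{6}] nothing but 6 survives at r5c5 ⇒ r5c5=6.
Step 21. [r2c2∈{4}] nothing but 4 survives at r2c2. So r2c2=4.
Step 22. [r7c5∈{4}] r7c5 has the single candidate 4. So r7c5=4.
Step 23. [r1c4∈{4}] r1c4 has the single candidate 4, so r1c4=4.
Step 24. [r3c7∈{3}] only 3 remains possible at r3c7 ⇒ r3c7=3.
Step 25. [r8c6∈{2}] only 2 remains possible at r8c6. So r8c6=2.
Step 26. [r2c9∈{7}] r2c9's peers cover all but 7. So r2c9=7.
Step 27. [r9c8∈{7}] only 7 remains possible at r9c8. So r9c8=7.
Step 28. [r9c7∈{5}] only 5 remains possible at r9c7. So r9c7=5.
Step 29. [r8c2∈{9}] nothing but 9 survives at r8c2. So r8c2=9.
Step 30. [r4c9∈{9}] only 9 remains possible at r4c9. So r4c9=9.
Step 31. [r6c3∈{2}] r6c3 has the single candidate 2. So r6c3=2.
Step 32. [r3c2∈{5}] r3c2's peers cover all but 5 ⇒ r3c2=5.
Step 33. [r8c8∈{4}] nothing but 4 survives at r8c8. So r8c8=4.

Answer: 2 7 1 4 3 9 8 6 5 / 8 4 3 5 1 6 9 2 7 / 6 5 9 8 2 7 3 1 4 / 4 3 6 2 8 1 7 5 9 / 9 1 7 3 6 5 4 8 2 / 5 8 2 9 7 4 1 3 6 / 3 6 5 7 4 8 2 9 1 / 7 9 8 1 5 2 6 4 3 / 1 2 4 6 9 3 5 7 8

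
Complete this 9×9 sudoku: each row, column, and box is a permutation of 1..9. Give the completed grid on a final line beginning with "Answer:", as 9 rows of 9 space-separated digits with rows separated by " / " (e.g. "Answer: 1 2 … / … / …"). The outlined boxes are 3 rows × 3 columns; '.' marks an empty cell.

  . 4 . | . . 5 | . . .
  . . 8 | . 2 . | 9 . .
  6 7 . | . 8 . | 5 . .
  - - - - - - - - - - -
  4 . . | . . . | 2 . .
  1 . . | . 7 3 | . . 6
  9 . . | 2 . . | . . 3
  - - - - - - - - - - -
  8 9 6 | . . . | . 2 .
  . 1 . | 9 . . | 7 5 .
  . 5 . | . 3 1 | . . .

Step 1. [r4c9∈{1,5,7,8,9}] r4c9 is the only open cell in col 9 admitting 5 ⇒ r4c9=5.
Step 2. [r2c2∈{3}] r2c2 is down to just 3 ⇒ r2c2=3.
Step 3. [r1c1∈{2}] r1c1 has the single candidate 2 ⇒ r1c1=2.
Step 4. [r8c6∈{2,4,6,8}] col 6 places 2 nowhere but r8c6 ⇒ r8c6=2.
Step 5. [r9c4∈{4,6,7,8}] in box 8, 8 fits only at r9c4, so r9c4=8.
Step 6. [r8c5∈{4,6}] r8c5 is the only open cell in row 8 admitting 6 ⇒ r8c5=6.
Step 7. [r5c8∈{4,8,9}] r5c8 is the only open cell in row 5 admitting 9. So r5c8=9.
Step 8. [r7c7∈{1,3,4}] across row 7, 3 lands solely at r7c7. So r7c7=3.
Step 9. [r7c9∈{1,4}] in row 7, 1 fits only at r7c9 ⇒ r7c9=1.
Step 10. [r9c3∈{2,4,7}] row 9 places 2 nowhere but r9c3, so r9c3=2.
Step 11. [r8c9∈{4,8}] row 8 places 8 nowhere but r8c9 ⇒ r8c9=8.
Step 12. [r1c9∈{7}] nothing but 7 survives at r1c9 ⇒ r1c9=7.
Step 13. [r2c9∈{4}] r2c9's peers cover all but 4 ⇒ r2c9=4.
Step 14. [r4c3∈{3,7}] r4c3 is the only open cell in row 4 admitting 3, so r4c3=3.
Step 15. [r4c8∈{1,7,8}] r4c8 is the only open cell in row 4 admitting 7, so r4c8=7.
Step 16. [r5c3∈{5}] r5c3 is down to just 5, so r5c3=5.
Step 17. [r5c4∈{4}] r5c4 has the single candidate 4, so r5c4=4.
Step 18. [r5c7∈{8}] r5c7 has the single candidate 8, so r5c7=8.
Step 19. [r1c8∈{1,3,6,8}] row 1 places 8 nowhere but r1c8, so r1c8=8.
Step 20. [r1c4∈{1,3,6}] across row 1, 3 lands solely at r1c4, so r1c4=3.
Step 21. [r3c4∈{1}] r3c4 is down to just 1. So r3c4=1.
Step 22. [r4c4∈{6}] only 6 remains possible at r4c4, so r4c4=6.
Step 23. [r1c5∈{9}] r1c5 is down to just 9, so r1c5=9.
Step 24. [r2c8∈{1,6}] r2c8 is the only open cell in row 2 admitting 1, so r2c8=1.
Step 25. [r6c8∈{4}] only 4 remains possible at r6c8. So r6c8=4.
Step 26. [r2c4∈{7}] r2c4 is down to just 7. So r2c4=7.
Step 27. [r6c6∈{8}] only 8 remains possible at r6c6. So r6c6=8.
Step 28. [r7c5∈{4,5}] r7c5 is the only open cell in col 5 admitting 4, so r7c5=4.
Step 29. [r4c5∈{1}] r4c5 is down to just 1 ⇒ r4c5=1.
Step 30. [r9c8∈{6}] only 6 remains possible at r9c8. So r9c8=6.
Step 31. [r1c7∈{6}] nothing but 6 survives at r1c7. So r1c7=6.
Step 32. [r9c1∈{7}] r9c1 is down to just 7. So r9c1=7.
Step 33. [r2c1∈{5}] only 5 remains possible at r2c1, so r2c1=5.
Step 34. [r5c2∈{2}] r5c2 has the single candidate 2. So r5c2=2.
Step 35. [r6c3∈{7}] r6c3 has the single candidate 7. So r6c3=7.
Step 36. [r7c4∈{5}] r7c4 is down to just 5. So r7c4=5.
Step 37. [r4c6∈{9}] only 9 remains possible at r4c6. So r4c6=9.
Step 38. [r9c9∈{9}] r9c9 has the single candidate 9. So r9c9=9.
Step 39. [r1c3∈{1}] only 1 remains possible at r1c3 ⇒ r1c3=1.
Step 40. [r8c1∈{3}] r8c1 is down to just 3, so r8c1=3.
Step 41. [r6c2∈{6}] nothing but 6 survives at r6c2, so r6c2=6.
Step 42. [r2c6∈{6}] r2c6 is down to just 6. So r2c6=6.
Step 43. [r3c8∈{3}] r3c8's peers cover all but 3, so r3c8=3.
Step 44. [r3c3∈{9}] r3c3 is down to just 9, so r3c3=9.
Step 45. [r3c9∈{2}] nothing but 2 survives at r3c9, so r3c9=2.
Step 46. [r9c7∈{4}] r9c7 has the single candidate 4, so r9c7=4.
Step 47. [r4c2∈{8}] r4c2 has the single candidate 8, so r4c2=8.
Step 48. [r7c6∈{7}] r7c6's peers cover all but 7. So r7c6=7.
Step 49. [r6c5∈{5}] r6c5 has the single candidate 5 ⇒ r6c5=5.
Step 50. [r8c3∈{4}] only 4 remains possible at r8c3 ⇒ r8c3=4.
Step 51. [r3c6∈{4}] r3c6 has the single candidate 4. So r3c6=4.
Step 52. [r6c7∈{1}] nothing but 1 survives at r6c7 ⇒ r6c7=1.

Answer: 2 4 1 3 9 5 6 8 7 / 5 3 8 7 2 6 9 1 4 / 6 7 9 1 8 4 5 3 2 / 4 8 3 6 1 9 2 7 5 / 1 2 5 4 7 3 8 9 6 / 9 6 7 2 5 8 1 4 3 / 8 9 6 5 4 7 3 2 1 / 3 1 4 9 6 2 7 5 8 / 7 5 2 8 3 1 4 6 9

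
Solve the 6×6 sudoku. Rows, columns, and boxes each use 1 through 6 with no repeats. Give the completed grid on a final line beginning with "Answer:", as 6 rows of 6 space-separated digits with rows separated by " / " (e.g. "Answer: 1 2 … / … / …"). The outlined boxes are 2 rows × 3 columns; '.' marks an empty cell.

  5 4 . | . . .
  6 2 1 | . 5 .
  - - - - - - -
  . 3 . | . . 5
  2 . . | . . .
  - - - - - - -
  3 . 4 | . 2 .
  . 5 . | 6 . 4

Step 1. [r2c6∈{3}] nothing but 3 survives at r2c6, so r2c6=3.
Step 2. [r5c6∈{1}] nothing but 1 survives at r5c6 ⇒ r5c6=1.
Step 3. [r4c6∈{6}] r4c6 is down to just 6, so r4c6=6.
Step 4. [r4c2∈{1}] only 1 remains possible at r4c2 ⇒ r4c2=1.
Step 5. [r3c4∈{1,2,4}] 2 has one home in row 3: r3c4. So r3c4=2.
Step 6. [r4c4∈{3,4}] r4c4 is the only open cell in col 4 admitting 3. So r4c4=3.
Step 7. [r3c5∈{1,4}] in row 3, 1 fits only at r3c5, so r3c5=1.
Step 8. [r1c3∈{3}] only 3 remains possible at r1c3 ⇒ r1c3=3.
Step 9. [r6c3∈{2}] r6c3 has the single candidate 2 ⇒ r6c3=2.
Step 10. [r2c4∈{4}] r2c4 is down to just 4, so r2c4=4.
Step 11. [r4c3∈{5}] r4c3 is down to just 5, so r4c3=5.
Step 12. [r1c4∈{1}] r1c4 has the single candidate 1, so r1c4=1.
Step 13. [r3c3∈{6}] only 6 remains possible at r3c3, so r3c3=6.
Step 14. [r5c4∈{5}] only 5 remains possible at r5c4, so r5c4=5.
Step 15. [r1c6∈{2}] nothing but 2 survives at r1c6 ⇒ r1c6=2.
Step 16. [r6c5∈{3}] r6c5's peers cover all but 3, so r6c5=3.
Step 17. [r3c1∈{4}] nothing but 4 survives at r3c1 ⇒ r3c1=4.
Step 18. [r1c5∈{6}] r1c5 has the single candidate 6. So r1c5=6.
Step 19. [r6c1∈{1}] r6c1 has the single candidate 1, so r6c1=1.
Step 20. [r4c5∈{4}] only 4 remains possible at r4c5 ⇒ r4c5=4.
Step 21. [r5c2∈{6}] only 6 remains possible at r5c2. So r5c2=6.

Answer: 5 4 3 1 6 2 / 6 2 1 4 5 3 / 4 3 6 2 1 5 / 2 1 5 3 4 6 / 3 6 4 5 2 1 / 1 5 2 6 3 4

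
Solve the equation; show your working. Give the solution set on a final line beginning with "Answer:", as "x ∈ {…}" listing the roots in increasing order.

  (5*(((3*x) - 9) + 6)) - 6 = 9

Step 1. [(5*(((3*x) - 9) + 6)) - 6 = 9] -6 is outermost — add 6 both sides, so sub: 5*(((3*x) - 9) + 6) = 15.
Step 2. [5*(((3*x) - 9) + 6) = 15] 5·(inner) — divide through by 5, so div: ((3*x) - 9) + 6 = 3.
Step 3. [((3*x) - 9) + 6 = 3] 6 comes off first (subtract 6). So sub: (3*x) - 9 = -3.
Step 4. [(3*x) - 9 = -3] 3 | LHS and 3 | -3: pull 3 out ⇒ factor: x - 3 = -1.
Step 5. [x - 3 = -1] -3 is outermost — add 3 both sides. So sub: x = 2.

Answer: x ∈ {2}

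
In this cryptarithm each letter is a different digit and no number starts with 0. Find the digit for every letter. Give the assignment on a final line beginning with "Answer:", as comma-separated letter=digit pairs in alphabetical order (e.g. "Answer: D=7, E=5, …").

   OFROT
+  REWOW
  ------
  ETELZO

Step 1. [col 1: T + W ≡ O (mod 10)] column 1 (T + W ≡ O (mod 10), carry-in 0) doesn't pin O yet; pick O=8 and continue. So O=8.
Step 2. [col 1: T + W ≡ O (mod 10)] column 1 (T + W ≡ O (mod 10), carry-in 0) doesn't pin W yet; pick W=5 and continue. So W=5.
Step 3. [E] E is the leading digit of a 6-digit sum of two 5-digit numbers; the final carry is exactly 1, so E=1.
Step 4. [col 1: T + W ≡ O (mod 10)] in column 1 we have T+W≡O with carry-in 0; given W=5, O=8 and digits 1,5,8 already taken and all letters distinct, that pins T to 3. So T=3.
Step 5. [col 2: O + O ≡ Z (mod 10)] in column 2 we have O+O≡Z with carry-in 0; given O=8 and digits 1,3,5,8 already taken and all letters distinct, that pins Z to 6. So Z=6.
Step 6. [col 3: R + W ≡ L (mod 10)] column 3: given W=5, carry-in 1, and digits 1,3,5,6,8 already taken and all letters distinct, R+W≡L (mod 10) forces R=4. So R=4.
Step 7. [col 3: R + W ≡ L (mod 10)] in column 3 we have R+W≡L with carry-in 1; given R=4, W=5 and digits 1,3,4,5,6,8 already taken and all letters distinct, that pins L to 0 ⇒ L=0.
Step 8. [col 4: F + E ≡ E (mod 10)] column 4: given E=1, carry-in 1, and digits 0,1,3,4,5,6,8 already taken and all letters distinct, F+E≡E (mod 10) forces F=9. So F=9.

Answer: E=1, F=9, L=0, O=8, R=4, T=3, W=5, Z=6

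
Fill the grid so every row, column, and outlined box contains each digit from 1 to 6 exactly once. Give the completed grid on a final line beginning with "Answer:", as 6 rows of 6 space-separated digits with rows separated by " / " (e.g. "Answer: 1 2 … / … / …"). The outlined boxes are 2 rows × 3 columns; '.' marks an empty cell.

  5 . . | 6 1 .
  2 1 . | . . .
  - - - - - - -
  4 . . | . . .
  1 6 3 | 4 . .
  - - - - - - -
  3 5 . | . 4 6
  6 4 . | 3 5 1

Step 1. [r3c2∈{2}] r3c2's peers cover all but 2 ⇒ r3c2=2.
Step 2. [r4c6∈{2,5}] r4c6 is the only open cell in row 4 admitting 5, so r4c6=5.
Step 3. [r3c6∈{3}] only 3 remains possible at r3c6, so r3c6=3.
Step 4. [r2c6∈{4}] only 4 remains possible at r2c6 ⇒ r2c6=4.
Step 5. [r5c3∈{1,2}] in row 5, 1 fits only at r5c3. So r5c3=1.
Step 6. [r2c4∈{5}] r2c4's peers cover all but 5, so r2c4=5.
Step 7. [r5c4∈{2}] nothing but 2 survives at r5c4. So r5c4=2.
Step 8. [r4c5∈{2}] r4c5's peers cover all but 2, so r4c5=2.
Step 9. [r3c4∈{1}] r3c4's peers cover all but 1 ⇒ r3c4=1.
Step 10. [r1c3∈{4}] r1c3's peers cover all but 4, so r1c3=4.
Step 11. [r1c6∈{2}] nothing but 2 survives at r1c6. So r1c6=2.
Step 12. [r1c2∈{3}] r1c2's peers cover all but 3 ⇒ r1c2=3.
Step 13. [r2c5∈{3}] r2c5's peers cover all but 3 ⇒ r2c5=3.
Step 14. [r3c5∈{6}] only 6 remains possible at r3c5 ⇒ r3c5=6.
Step 15. [r2c3∈{6}] only 6 remains possible at r2c3 ⇒ r2c3=6.
Step 16. [r3c3∈{5}] r3c3 is down to just 5, so r3c3=5.
Step 17. [r6c3∈{2}] only 2 remains possible at r6c3 ⇒ r6c3=2.

Answer: 5 3 4 6 1 2 / 2 1 6 5 3 4 / 4 2 5 1 6 3 / 1 6 3 4 2 5 / 3 5 1 2 4 6 / 6 4 2 3 5 1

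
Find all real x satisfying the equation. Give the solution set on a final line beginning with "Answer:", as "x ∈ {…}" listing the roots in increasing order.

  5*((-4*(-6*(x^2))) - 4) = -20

Step 1. [5*((-4*(-6*(x^2))) - 4) = -20] leading coefficient 5: divide by 5 ⇒ div: (-4*(-6*(x^2))) - 4 = -4.
Step 2. [(-4*(-6*(x^2))) - 4 = -4] -4 divides every term; factor it out, so factor: (-6*(x^2)) + 1 = 1.
Step 3. [(-6*(x^2)) + 1 = 1] +1 is outermost — subtract 1 both sides. So sub: -6*(x^2) = 0.
Step 4. [-6*(x^2) = 0] leading coefficient -6: divide by -6. So div: x^2 = 0.
Step 5. [x^2 = 0] LHS squared, RHS 0 ≥ 0: apply √ (±). So sqrt: x = 0.

Answer: x ∈ {0}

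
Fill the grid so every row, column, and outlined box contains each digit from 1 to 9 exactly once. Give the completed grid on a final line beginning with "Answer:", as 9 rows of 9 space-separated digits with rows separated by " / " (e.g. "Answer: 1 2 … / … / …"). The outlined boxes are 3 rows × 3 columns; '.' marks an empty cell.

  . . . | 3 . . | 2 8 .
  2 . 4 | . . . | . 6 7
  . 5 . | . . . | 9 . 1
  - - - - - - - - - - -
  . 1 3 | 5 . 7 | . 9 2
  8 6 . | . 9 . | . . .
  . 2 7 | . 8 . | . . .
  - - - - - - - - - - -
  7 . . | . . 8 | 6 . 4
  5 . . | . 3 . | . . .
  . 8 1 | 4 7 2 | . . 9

Step 1. [r4c5∈{4,6}] 6 has one home in row 4: r4c5 ⇒ r4c5=6.
Step 2. [r6c4∈{1}] r6c4 is down to just 1, so r6c4=1.
Step 3. [r3c8∈{3,4}] across box 3, 4 lands solely at r3c8, so r3c8=4.
Step 4. [r2c7∈{3,5}] r2c7 is the only open cell in box 3 admitting 3 ⇒ r2c7=3.
Step 5. [r2c2∈{9}] r2c2 has the single candidate 9, so r2c2=9.
Step 6. [r1c3∈{6}] only 6 remains possible at r1c3. So r1c3=6.
Step 7. [r1c6∈{1,4,5,9}] 9 has one home in row 1: r1c6 ⇒ r1c6=9.
Step 8. [r7c5∈{1,5}] r7c5 is the only open cell in box 8 admitting 5. So r7c5=5.
Step 9. [r7c8∈{1,2,3}] in row 7, 1 fits only at r7c8, so r7c8=1.
Step 10. [r9c8∈{3,5}] in box 9, 3 fits only at r9c8 ⇒ r9c8=3.
Step 11. [r6c8∈{5}] r6c8's peers cover all but 5 ⇒ r6c8=5.
Step 12. [r6c7∈{4}] r6c7's peers cover all but 4 ⇒ r6c7=4.
Step 13. [r3c4∈{2,6,7,8}] r3c4 is the only open cell in row 3 admitting 7, so r3c4=7.
Step 14. [r5c9∈{3}] r5c9 is down to just 3, so r5c9=3.
Step 15. [r2c5∈{1}] r2c5 has the single candidate 1 ⇒ r2c5=1.
Step 16. [r5c8∈{7}] r5c8 is down to just 7, so r5c8=7.
Step 17. [r7c4∈{9}] r7c4 is down to just 9, so r7c4=9.
Step 18. [r8c3∈{2,9}] 9 has one home in row 8: r8c3. So r8c3=9.
Step 19. [r8c9∈{8}] only 8 remains possible at r8c9, so r8c9=8.
Step 20. [r8c4∈{6}] nothing but 6 survives at r8c4, so r8c4=6.
Step 21. [r5c4∈{2}] r5c4 has the single candidate 2, so r5c4=2.
Step 22. [r3c6∈{6}] only 6 remains possible at r3c6 ⇒ r3c6=6.
Step 23. [r3c5∈{2}] only 2 remains possible at r3c5. So r3c5=2.
Step 24. [r7c2∈{3}] only 3 remains possible at r7c2, so r7c2=3.
Step 25. [r2c6∈{5}] r2c6 has the single candidate 5, so r2c6=5.
Step 26. [r8c7∈{7}] r8c7's peers cover all but 7 ⇒ r8c7=7.
Step 27. [r5c3∈{5}] r5c3's peers cover all but 5 ⇒ r5c3=5.
Step 28. [r2c4∈{8}] r2c4 has the single candidate 8, so r2c4=8.
Step 29. [r8c6∈{1}] r8c6 has the single candidate 1, so r8c6=1.
Step 30. [r1c2∈{7}] r1c2 is down to just 7. So r1c2=7.
Step 31. [r4c7∈{8}] nothing but 8 survives at r4c7, so r4c7=8.
Step 32. [r5c7∈{1}] only 1 remains possible at r5c7 ⇒ r5c7=1.
Step 33. [r6c9∈{6}] nothing but 6 survives at r6c9. So r6c9=6.
Step 34. [r1c9∈{5}] r1c9 is down to just 5. So r1c9=5.
Step 35. [r1c5∈{4}] r1c5 has the single candidate 4. So r1c5=4.
Step 36. [r1c1∈{1}] only 1 remains possible at r1c1 ⇒ r1c1=1.
Step 37. [r7c3∈{2}] r7c3 is down to just 2, so r7c3=2.
Step 38. [r9c7∈{5}] only 5 remains possible at r9c7, so r9c7=5.
Step 39. [r3c3∈{8}] r3c3's peers cover all but 8 ⇒ r3c3=8.
Step 40. [r6c1∈{9}] r6c1 has the single candidate 9 ⇒ r6c1=9.
Step 41. [r5c6∈{4}] r5c6's peers cover all but 4, so r5c6=4.
Step 42. [r8c8∈{2}] r8c8 is down to just 2, so r8c8=2.
Step 43. [r4c1∈{4}] r4c1's peers cover all but 4. So r4c1=4.
Step 44. [r8c2∈{4}] r8c2 is down to just 4, so r8c2=4.
Step 45. [r3c1∈{3}] only 3 remains possible at r3c1. So r3c1=3.
Step 46. [r9c1∈{6}] r9c1's peers cover all but 6. So r9c1=6.
Step 47. [r6c6∈{3}] nothing but 3 survives at r6c6. So r6c6=3.

Answer: 1 7 6 3 4 9 2 8 5 / 2 9 4 8 1 5 3 6 7 / 3 5 8 7 2 6 9 4 1 / 4 1 3 5 6 7 8 9 2 / 8 6 5 2 9 4 1 7 3 / 9 2 7 1 8 3 4 5 6 / 7 3 2 9 5 8 6 1 4 / 5 4 9 6 3 1 7 2 8 / 6 8 1 4 7 2 5 3 9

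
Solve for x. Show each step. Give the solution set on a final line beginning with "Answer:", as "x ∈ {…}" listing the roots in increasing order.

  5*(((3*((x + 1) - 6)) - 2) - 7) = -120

Step 1. [5*(((3*((x + 1) - 6)) - 2) - 7) = -120] 5 out front; divide by 5 ⇒ div: ((3*((x + 1) - 6)) - 2) - 7 = -24.
Step 2. [((3*((x + 1) - 6)) - 2) - 7 = -24] peel the -7: add 7 from each side ⇒ sub: (3*((x + 1) - 6)) - 2 = -17.
Step 3. [(3*((x + 1) - 6)) - 2 = -17] the outer -2 inverts by adding 2. So sub: 3*((x + 1) - 6) = -15.
Step 4. [3*((x + 1) - 6) = -15] leading coefficient 3: divide by 3, so div: (x + 1) - 6 = -5.
Step 5. [(x + 1) - 6 = -5] the outer -6 inverts by adding 6, so sub: x + 1 = 1.
Step 6. [x + 1 = 1] 1 comes off first (subtract 1). So sub: x = 0.

Answer: x ∈ {0}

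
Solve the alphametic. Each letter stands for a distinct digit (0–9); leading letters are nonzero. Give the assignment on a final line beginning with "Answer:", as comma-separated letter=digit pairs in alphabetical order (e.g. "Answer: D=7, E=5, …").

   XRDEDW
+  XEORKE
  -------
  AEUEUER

Step 1. [col 1: W + E ≡ R (mod 10)] column 1 (W + E ≡ R (mod 10), carry-in 0) doesn't pin E yet; pick E=2 and continue, so E=2.
Step 2. [col 1: W + E ≡ R (mod 10)] several values work for R in column 1 (W + E ≡ R (mod 10), carry-in 0); try R=0, so R=0.
Step 3. [A] the sum has 7 digits but both addends have 6; that extra leading digit A is the final carry, namely 1 ⇒ A=1.
Step 4. [col 1: W + E ≡ R (mod 10)] from column 1 (E=2, R=0, carry-in 0, digits 0,1,2 already taken and all letters distinct): W must equal 8. So W=8.
Step 5. [col 2: D + K ≡ E (mod 10)] column 2 (D + K ≡ E (mod 10), carry-in 1) doesn't pin D yet; pick D=7 and continue ⇒ D=7.
Step 6. [col 2: D + K ≡ E (mod 10)] from column 2 (D=7, E=2, carry-in 1, digits 0,1,2,7,8 already taken and all letters distinct): K must equal 4 ⇒ K=4.
Step 7. [col 3: E + R ≡ U (mod 10)] in column 3 we have E+R≡U with carry-in 1; given E=2, R=0 and digits 0,1,2,4,7,8 already taken and all letters distinct, that pins U to 3. So U=3.
Step 8. [col 4: D + O ≡ E (mod 10)] from column 4 (D=7, E=2, carry-in 0, digits 0,1,2,3,4,7,8 already taken and all letters distinct): O must equal 5 ⇒ O=5.
Step 9. [col 6: X + X ≡ E (mod 10)] in column 6 we have X+X≡E with carry-in 0; given E=2 and digits 0,1,2,3,4,5,7,8 already taken and all letters distinct, that pins X to 6. So X=6.

Answer: A=1, D=7, E=2, K=4, O=5, R=0, U=3, W=8, X=6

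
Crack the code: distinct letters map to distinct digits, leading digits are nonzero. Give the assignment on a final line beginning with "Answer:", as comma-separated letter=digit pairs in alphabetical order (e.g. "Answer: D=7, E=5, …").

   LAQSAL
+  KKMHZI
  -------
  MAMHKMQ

Step 1. [col 1: L + I ≡ Q (mod 10)] column 1 (L + I ≡ Q (mod 10), carry-in 0) doesn't pin Q yet; pick Q=9 and continue, so Q=9.
Step 2. [col 1: L + I ≡ Q (mod 10)] column 1 (L + I ≡ Q (mod 10), carry-in 0) doesn't pin I yet; pick I=4 and continue. So I=4.
Step 3. [col 1: L + I ≡ Q (mod 10)] from column 1 (I=4, Q=9, carry-in 0, digits 4,9 already taken and all letters distinct): L must equal 5, so L=5.
Step 4. [col 2: A + Z ≡ M (mod 10)] column 2 (A + Z ≡ M (mod 10), carry-in 0) doesn't pin A yet; pick A=3 and continue, so A=3.
Step 5. [col 2: A + Z ≡ M (mod 10)] several values work for Z in column 2 (A + Z ≡ M (mod 10), carry-in 0); try Z=8, so Z=8.
Step 6. [col 2: A + Z ≡ M (mod 10)] column 2: given A=3, Z=8, carry-in 0, and digits 3,4,5,8,9 already taken and all letters distinct, A+Z≡M (mod 10) forces M=1, so M=1.
Step 7. [col 3: S + H ≡ K (mod 10)] column 3 (S + H ≡ K (mod 10), carry-in 1) doesn't pin S yet; pick S=6 and continue, so S=6.
Step 8. [col 3: S + H ≡ K (mod 10)] from column 3 (S=6, carry-in 1, digits 1,3,4,5,6,8,9 already taken and all letters distinct): K must equal 7. So K=7.
Step 9. [col 3: S + H ≡ K (mod 10)] column 3: given S=6, K=7, carry-in 1, and digits 1,3,4,5,6,7,8,9 already taken and all letters distinct, S+H≡K (mod 10) forces H=0 ⇒ H=0.

Answer: A=3, H=0, I=4, K=7, L=5, M=1, Q=9, S=6, Z=8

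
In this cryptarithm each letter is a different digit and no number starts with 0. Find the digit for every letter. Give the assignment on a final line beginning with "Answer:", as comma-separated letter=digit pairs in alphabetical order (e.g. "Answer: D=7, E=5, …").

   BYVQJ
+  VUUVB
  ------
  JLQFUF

Step 1. [col 1: J + B ≡ F (mod 10)] column 1 (J + B ≡ F (mod 10), carry-in 0) doesn't pin J yet; pick J=1 and continue ⇒ J=1.
Step 2. [col 1: J + B ≡ F (mod 10)] column 1 (J + B ≡ F (mod 10), carry-in 0) doesn't pin F yet; pick F=4 and continue ⇒ F=4.
Step 3. [col 1: J + B ≡ F (mod 10)] from column 1 (J=1, F=4, carry-in 0, digits 1,4 already taken and all letters distinct): B must equal 3 ⇒ B=3.
Step 4. [col 2: Q + V ≡ U (mod 10)] several values work for Q in column 2 (Q + V ≡ U (mod 10), carry-in 0); try Q=9, so Q=9.
Step 5. [col 2: Q + V ≡ U (mod 10)] several values work for U in column 2 (Q + V ≡ U (mod 10), carry-in 0); try U=6 ⇒ U=6.
Step 6. [col 2: Q + V ≡ U (mod 10)] column 2: given Q=9, U=6, carry-in 0, and digits 1,3,4,6,9 already taken and all letters distinct, Q+V≡U (mod 10) forces V=7 ⇒ V=7.
Step 7. [col 4: Y + U ≡ Q (mod 10)] in column 4 we have Y+U≡Q with carry-in 1; given U=6, Q=9 and digits 1,3,4,6,7,9 already taken and all letters distinct, that pins Y to 2. So Y=2.
Step 8. [col 5: B + V ≡ L (mod 10)] in column 5 we have B+V≡L with carry-in 0; given B=3, V=7 and digits 1,2,3,4,6,7,9 already taken and all letters distinct, that pins L to 0. So L=0.

Answer: B=3, F=4, J=1, L=0, Q=9, U=6, V=7, Y=2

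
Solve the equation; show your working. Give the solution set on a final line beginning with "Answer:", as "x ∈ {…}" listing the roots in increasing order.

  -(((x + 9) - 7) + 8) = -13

Step 1. [-(((x + 9) - 7) + 8) = -13] LHS negated; negate both sides, so neg: ((x + 9) - 7) + 8 = 13.
Step 2. [((x + 9) - 7) + 8 = 13] peel the +8: subtract 8 from each side, so sub: (x + 9) - 7 = 5.
Step 3. [(x + 9) - 7 = 5] peel the -7: add 7 from each side. So sub: x + 9 = 12.
Step 4. [x + 9 = 12] the outer +9 inverts by subtracting 9, so sub: x = 3.

Answer: x ∈ {3}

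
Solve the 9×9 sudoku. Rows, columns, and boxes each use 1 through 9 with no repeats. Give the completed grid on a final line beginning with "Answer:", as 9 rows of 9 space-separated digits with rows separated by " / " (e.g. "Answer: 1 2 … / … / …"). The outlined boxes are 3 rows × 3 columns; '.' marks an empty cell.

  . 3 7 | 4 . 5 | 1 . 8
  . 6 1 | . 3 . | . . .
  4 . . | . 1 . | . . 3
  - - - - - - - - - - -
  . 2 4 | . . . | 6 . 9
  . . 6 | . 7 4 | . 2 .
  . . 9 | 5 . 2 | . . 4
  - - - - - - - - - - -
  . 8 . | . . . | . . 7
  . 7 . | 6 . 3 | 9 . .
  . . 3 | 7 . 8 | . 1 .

Step 1. [r5c4∈{1,3,8,9}] across row 5, 9 lands solely at r5c4. So r5c4=9.
Step 2. [r8c1∈{1,2,5}] in row 8, 1 fits only at r8c1, so r8c1=1.
Step 3. [r9c2∈{4,5,9}] 4 has one home in col 2: r9c2 ⇒ r9c2=4.
Step 4. [r3c2∈{5,9}] col 2 places 9 nowhere but r3c2, so r3c2=9.
Step 5. [r1c1∈{2}] r1c1's peers cover all but 2, so r1c1=2.
Step 6. [r5c2∈{1,5}] in col 2, 5 fits only at r5c2 ⇒ r5c2=5.
Step 7. [r4c8∈{3,5,7,8}] in row 4, 5 fits only at r4c8, so r4c8=5.
Step 8. [r9c9∈{2,5,6}] in col 9, 6 fits only at r9c9 ⇒ r9c9=6.
Step 9. [r3c3∈{5,8}] in col 3, 8 fits only at r3c3, so r3c3=8.
Step 10. [r3c7∈{2,5,7}] across row 3, 5 lands solely at r3c7. So r3c7=5.
Step 11. [r9c7∈{2}] r9c7 has the single candidate 2. So r9c7=2.
Step 12. [r4c5∈{8}] r4c5 is down to just 8. So r4c5=8.
Step 13. [r3c6∈{6,7}] r3c6 is the only open cell in col 6 admitting 6. So r3c6=6.
Step 14. [r1c5∈{9}] only 9 remains possible at r1c5, so r1c5=9.
Step 15. [r3c8∈{7}] r3c8 is down to just 7, so r3c8=7.
Step 16. [r6c7∈{3,7,8}] across col 7, 7 lands solely at r6c7 ⇒ r6c7=7.
Step 17. [r5c7∈{3,8}] 8 has one home in col 7: r5c7. So r5c7=8.
Step 18. [r9c5∈{5}] r9c5 is down to just 5, so r9c5=5.
Step 19. [r5c1∈{3}] r5c1 is down to just 3, so r5c1=3.
Step 20. [r7c1∈{5,6,9}] in row 7, 6 fits only at r7c1, so r7c1=6.
Step 21. [r3c4∈{2}] only 2 remains possible at r3c4 ⇒ r3c4=2.
Step 22. [r4c6∈{1}] r4c6's peers cover all but 1 ⇒ r4c6=1.
Step 23. [r7c7∈{3,4}] r7c7 is the only open cell in col 7 admitting 3 ⇒ r7c7=3.
Step 24. [r7c8∈{4}] r7c8's peers cover all but 4 ⇒ r7c8=4.
Step 25. [r7c3∈{2,5}] row 7 places 5 nowhere but r7c3. So r7c3=5.
Step 26. [r8c3∈{2}] r8c3's peers cover all but 2, so r8c3=2.
Step 27. [r7c5∈{2}] r7c5 has the single candidate 2 ⇒ r7c5=2.
Step 28. [r2c8∈{9}] r2c8 is down to just 9. So r2c8=9.
Step 29. [r1c8∈{6}] r1c8 is down to just 6. So r1c8=6.
Step 30. [r2c1∈{5}] only 5 remains possible at r2c1. So r2c1=5.
Step 31. [r6c8∈{3}] r6c8 is down to just 3 ⇒ r6c8=3.
Step 32. [r9c1∈{9}] r9c1 has the single candidate 9, so r9c1=9.
Step 33. [r2c6∈{7}] only 7 remains possible at r2c6, so r2c6=7.
Step 34. [r6c2∈{1}] r6c2's peers cover all but 1. So r6c2=1.
Step 35. [r2c9∈{2}] nothing but 2 survives at r2c9, so r2c9=2.
Step 36. [r8c8∈{8}] r8c8's peers cover all but 8 ⇒ r8c8=8.
Step 37. [r5c9∈{1}] nothing but 1 survives at r5c9. So r5c9=1.
Step 38. [r7c6∈{9}] r7c6 has the single candidate 9, so r7c6=9.
Step 39. [r8c5∈{4}] only 4 remains possible at r8c5 ⇒ r8c5=4.
Step 40. [r4c4∈{3}] r4c4's peers cover all but 3 ⇒ r4c4=3.
Step 41. [r6c5∈{6}] r6c5 is down to just 6. So r6c5=6.
Step 42. [r2c4∈{8}] nothing but 8 survives at r2c4, so r2c4=8.
Step 43. [r8c9∈{5}] r8c9 has the single candidate 5, so r8c9=5.
Step 44. [r4c1∈{7}] r4c1's peers cover all but 7 ⇒ r4c1=7.
Step 45. [r2c7∈{4}] r2c7 is down to just 4 ⇒ r2c7=4.
Step 46. [r6c1∈{8}] only 8 remains possible at r6c1, so r6c1=8.
Step 47. [r7c4∈{1}] only 1 remains possible at r7c4 ⇒ r7c4=1.

Answer: 2 3 7 4 9 5 1 6 8 / 5 6 1 8 3 7 4 9 2 / 4 9 8 2 1 6 5 7 3 / 7 2 4 3 8 1 6 5 9 / 3 5 6 9 7 4 8 2 1 / 8 1 9 5 6 2 7 3 4 / 6 8 5 1 2 9 3 4 7 / 1 7 2 6 4 3 9 8 5 / 9 4 3 7 5 8 2 1 6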